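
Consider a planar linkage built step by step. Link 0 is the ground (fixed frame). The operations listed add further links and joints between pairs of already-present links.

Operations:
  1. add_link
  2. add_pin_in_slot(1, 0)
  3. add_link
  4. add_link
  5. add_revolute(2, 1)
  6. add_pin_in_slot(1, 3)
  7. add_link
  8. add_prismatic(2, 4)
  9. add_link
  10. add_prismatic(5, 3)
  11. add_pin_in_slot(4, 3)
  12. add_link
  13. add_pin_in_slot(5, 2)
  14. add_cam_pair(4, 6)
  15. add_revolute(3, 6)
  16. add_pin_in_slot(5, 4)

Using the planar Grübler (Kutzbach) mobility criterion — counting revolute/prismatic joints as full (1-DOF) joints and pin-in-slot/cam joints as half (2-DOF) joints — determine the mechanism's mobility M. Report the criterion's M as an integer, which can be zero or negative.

link 0 = ground. State L|J1|J2 = 1|0|0
+link1  2|0|0
PS(1,0) f=2→J2  2|0|1
+link2  3|0|1
+link3  4|0|1
R(2,1) f=1→J1  4|1|1
PS(1,3) f=2→J2  4|1|2
+link4  5|1|2
P(2,4) f=1→J1  5|2|2
+link5  6|2|2
P(5,3) f=1→J1  6|3|2
PS(4,3) f=2→J2  6|3|3
+link6  7|3|3
PS(5,2) f=2→J2  7|3|4
C(4,6) f=2→J2  7|3|5
R(3,6) f=1→J1  7|4|5
PS(5,4) f=2→J2  7|4|6
M = 3(7−1)−2·4−6 = 18−8−6 = 4

M = 4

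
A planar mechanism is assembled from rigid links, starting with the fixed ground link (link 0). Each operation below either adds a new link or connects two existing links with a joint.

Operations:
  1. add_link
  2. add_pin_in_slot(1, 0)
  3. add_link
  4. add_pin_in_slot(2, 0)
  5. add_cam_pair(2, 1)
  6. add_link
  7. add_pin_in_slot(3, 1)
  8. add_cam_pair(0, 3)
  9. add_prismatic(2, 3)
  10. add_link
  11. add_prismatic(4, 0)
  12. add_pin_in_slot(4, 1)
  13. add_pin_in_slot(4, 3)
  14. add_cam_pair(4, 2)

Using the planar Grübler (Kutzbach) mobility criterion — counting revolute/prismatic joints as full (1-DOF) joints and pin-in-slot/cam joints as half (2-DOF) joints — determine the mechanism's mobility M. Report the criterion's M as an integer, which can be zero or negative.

M = 0

L=1 J1=0 J2=0
add link → L=2 J1=0 J2=0
PS@1,0 dof=2 J2 → L=2 J1=0 J2=1
add link → L=3 J1=0 J2=1
PS@2,0 dof=2 J2 → L=3 J1=0 J2=2
C@2,1 dof=2 J2 → L=3 J1=0 J2=3
add link → L=4 J1=0 J2=3
PS@3,1 dof=2 J2 → L=4 J1=0 J2=4
C@0,3 dof=2 J2 → L=4 J1=0 J2=5
P@2,3 dof=1 J1 → L=4 J1=1 J2=5
add link → L=5 J1=1 J2=5
P@4,0 dof=1 J1 → L=5 J1=2 J2=5
PS@4,1 dof=2 J2 → L=5 J1=2 J2=6
PS@4,3 dof=2 J2 → L=5 J1=2 J2=7
C@4,2 dof=2 J2 → L=5 J1=2 J2=8
M=3(L−1)−2J1−J2=3·4−2·2−8=0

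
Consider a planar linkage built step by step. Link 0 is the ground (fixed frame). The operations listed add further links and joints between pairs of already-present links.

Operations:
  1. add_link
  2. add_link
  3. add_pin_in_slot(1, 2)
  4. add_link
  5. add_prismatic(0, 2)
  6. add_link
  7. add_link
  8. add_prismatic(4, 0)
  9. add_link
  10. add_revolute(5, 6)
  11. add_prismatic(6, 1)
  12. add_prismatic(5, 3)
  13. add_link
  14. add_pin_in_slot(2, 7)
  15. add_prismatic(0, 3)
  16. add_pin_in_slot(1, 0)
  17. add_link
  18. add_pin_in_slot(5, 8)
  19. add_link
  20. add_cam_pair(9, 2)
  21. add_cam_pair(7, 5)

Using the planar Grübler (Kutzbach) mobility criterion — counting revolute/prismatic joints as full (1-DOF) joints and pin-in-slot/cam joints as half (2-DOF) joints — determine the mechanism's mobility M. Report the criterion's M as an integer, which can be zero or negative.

M = 9

L=1 J1=0 J2=0
add link → L=2 J1=0 J2=0
add link → L=3 J1=0 J2=0
PS@1,2 dof=2 J2 → L=3 J1=0 J2=1
add link → L=4 J1=0 J2=1
P@0,2 dof=1 J1 → L=4 J1=1 J2=1
add link → L=5 J1=1 J2=1
add link → L=6 J1=1 J2=1
P@4,0 dof=1 J1 → L=6 J1=2 J2=1
add link → L=7 J1=2 J2=1
R@5,6 dof=1 J1 → L=7 J1=3 J2=1
P@6,1 dof=1 J1 → L=7 J1=4 J2=1
P@5,3 dof=1 J1 → L=7 J1=5 J2=1
add link → L=8 J1=5 J2=1
PS@2,7 dof=2 J2 → L=8 J1=5 J2=2
P@0,3 dof=1 J1 → L=8 J1=6 J2=2
PS@1,0 dof=2 J2 → L=8 J1=6 J2=3
add link → L=9 J1=6 J2=3
PS@5,8 dof=2 J2 → L=9 J1=6 J2=4
add link → L=10 J1=6 J2=4
C@9,2 dof=2 J2 → L=10 J1=6 J2=5
C@7,5 dof=2 J2 → L=10 J1=6 J2=6
M=3(L−1)−2J1−J2=3·9−2·6−6=9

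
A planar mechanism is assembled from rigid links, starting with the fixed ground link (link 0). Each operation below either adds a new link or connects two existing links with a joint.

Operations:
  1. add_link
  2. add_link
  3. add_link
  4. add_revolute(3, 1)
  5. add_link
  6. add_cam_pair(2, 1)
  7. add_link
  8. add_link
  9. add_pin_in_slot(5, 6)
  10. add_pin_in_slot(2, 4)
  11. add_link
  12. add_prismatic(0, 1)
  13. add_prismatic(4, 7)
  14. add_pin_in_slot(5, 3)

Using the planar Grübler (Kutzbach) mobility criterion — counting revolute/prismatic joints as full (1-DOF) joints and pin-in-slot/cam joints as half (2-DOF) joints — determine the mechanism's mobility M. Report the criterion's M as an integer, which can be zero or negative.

[1;0;0] (link 0 is ground)
L+ [2;0;0]
L+ [3;0;0]
L+ [4;0;0]
R(3,1)∈J1 [4;1;0]
L+ [5;1;0]
C(2,1)∈J2 [5;1;1]
L+ [6;1;1]
L+ [7;1;1]
PS(5,6)∈J2 [7;1;2]
PS(2,4)∈J2 [7;1;3]
L+ [8;1;3]
P(0,1)∈J1 [8;2;3]
P(4,7)∈J1 [8;3;3]
PS(5,3)∈J2 [8;3;4]
mobility = 21 − 6 − 4 = 11

M = 11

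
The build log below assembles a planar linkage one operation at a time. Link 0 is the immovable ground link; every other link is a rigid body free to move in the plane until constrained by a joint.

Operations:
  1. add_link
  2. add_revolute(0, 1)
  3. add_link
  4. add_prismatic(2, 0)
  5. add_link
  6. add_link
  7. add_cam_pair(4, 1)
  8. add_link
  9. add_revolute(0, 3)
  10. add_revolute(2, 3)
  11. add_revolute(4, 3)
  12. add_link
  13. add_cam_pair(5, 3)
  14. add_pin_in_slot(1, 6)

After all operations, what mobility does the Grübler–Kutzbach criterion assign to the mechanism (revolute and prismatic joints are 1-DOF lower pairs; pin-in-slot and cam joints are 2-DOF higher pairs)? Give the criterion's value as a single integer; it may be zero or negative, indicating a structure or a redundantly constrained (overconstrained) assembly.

M = 5

(L,J1,J2)=(1,0,0); link0 fixed
link1: (2,0,0)
R 0-1 [J1]: (2,1,0)
link2: (3,1,0)
P 2-0 [J1]: (3,2,0)
link3: (4,2,0)
link4: (5,2,0)
C 4-1 [J2]: (5,2,1)
link5: (6,2,1)
R 0-3 [J1]: (6,3,1)
R 2-3 [J1]: (6,4,1)
R 4-3 [J1]: (6,5,1)
link6: (7,5,1)
C 5-3 [J2]: (7,5,2)
PS 1-6 [J2]: (7,5,3)
Grübler: 3·6 − 2·5 − 3 = 5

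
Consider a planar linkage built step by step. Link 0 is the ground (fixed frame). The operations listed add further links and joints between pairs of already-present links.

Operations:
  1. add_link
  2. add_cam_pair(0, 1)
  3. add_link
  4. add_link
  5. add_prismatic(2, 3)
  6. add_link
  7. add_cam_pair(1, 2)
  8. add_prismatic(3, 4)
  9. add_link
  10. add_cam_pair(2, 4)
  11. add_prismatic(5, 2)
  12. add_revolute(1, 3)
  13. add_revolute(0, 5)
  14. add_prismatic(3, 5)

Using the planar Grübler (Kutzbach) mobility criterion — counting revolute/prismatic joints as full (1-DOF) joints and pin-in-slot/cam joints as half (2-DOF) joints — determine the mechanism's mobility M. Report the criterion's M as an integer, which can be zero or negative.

M = 0

L=1 J1=0 J2=0
add link → L=2 J1=0 J2=0
C@0,1 dof=2 J2 → L=2 J1=0 J2=1
add link → L=3 J1=0 J2=1
add link → L=4 J1=0 J2=1
P@2,3 dof=1 J1 → L=4 J1=1 J2=1
add link → L=5 J1=1 J2=1
C@1,2 dof=2 J2 → L=5 J1=1 J2=2
P@3,4 dof=1 J1 → L=5 J1=2 J2=2
add link → L=6 J1=2 J2=2
C@2,4 dof=2 J2 → L=6 J1=2 J2=3
P@5,2 dof=1 J1 → L=6 J1=3 J2=3
R@1,3 dof=1 J1 → L=6 J1=4 J2=3
R@0,5 dof=1 J1 → L=6 J1=5 J2=3
P@3,5 dof=1 J1 → L=6 J1=6 J2=3
M=3(L−1)−2J1−J2=3·5−2·6−3=0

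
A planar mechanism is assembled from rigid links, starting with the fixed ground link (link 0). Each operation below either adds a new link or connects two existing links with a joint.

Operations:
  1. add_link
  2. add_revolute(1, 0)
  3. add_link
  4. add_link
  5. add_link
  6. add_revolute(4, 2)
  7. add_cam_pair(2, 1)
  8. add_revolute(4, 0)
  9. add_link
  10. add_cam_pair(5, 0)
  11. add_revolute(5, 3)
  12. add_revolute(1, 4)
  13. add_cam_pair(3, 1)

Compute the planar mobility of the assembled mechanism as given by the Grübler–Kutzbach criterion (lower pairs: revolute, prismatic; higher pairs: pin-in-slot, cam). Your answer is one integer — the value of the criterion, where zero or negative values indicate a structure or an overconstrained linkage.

M = 2

(L,J1,J2)=(1,0,0); link0 fixed
link1: (2,0,0)
R 1-0 [J1]: (2,1,0)
link2: (3,1,0)
link3: (4,1,0)
link4: (5,1,0)
R 4-2 [J1]: (5,2,0)
C 2-1 [J2]: (5,2,1)
R 4-0 [J1]: (5,3,1)
link5: (6,3,1)
C 5-0 [J2]: (6,3,2)
R 5-3 [J1]: (6,4,2)
R 1-4 [J1]: (6,5,2)
C 3-1 [J2]: (6,5,3)
Grübler: 3·5 − 2·5 − 3 = 2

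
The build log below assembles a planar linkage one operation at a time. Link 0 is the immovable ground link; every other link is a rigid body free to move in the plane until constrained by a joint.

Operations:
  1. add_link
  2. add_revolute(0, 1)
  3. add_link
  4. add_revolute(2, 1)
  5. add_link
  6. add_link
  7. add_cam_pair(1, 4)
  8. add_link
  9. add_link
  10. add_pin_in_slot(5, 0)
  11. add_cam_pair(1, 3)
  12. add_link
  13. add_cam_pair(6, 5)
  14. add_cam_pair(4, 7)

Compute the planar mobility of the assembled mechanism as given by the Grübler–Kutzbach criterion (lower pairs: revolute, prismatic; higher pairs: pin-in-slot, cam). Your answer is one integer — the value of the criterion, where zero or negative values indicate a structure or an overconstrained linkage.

ground; <1,0,0>
#1 <2,0,0>
R:0↔1 J1 <2,1,0>
#2 <3,1,0>
R:2↔1 J1 <3,2,0>
#3 <4,2,0>
#4 <5,2,0>
C:1↔4 J2 <5,2,1>
#5 <6,2,1>
#6 <7,2,1>
PS:5↔0 J2 <7,2,2>
C:1↔3 J2 <7,2,3>
#7 <8,2,3>
C:6↔5 J2 <8,2,4>
C:4↔7 J2 <8,2,5>
3×7 − 2×2 − 1×5 = 12

M = 12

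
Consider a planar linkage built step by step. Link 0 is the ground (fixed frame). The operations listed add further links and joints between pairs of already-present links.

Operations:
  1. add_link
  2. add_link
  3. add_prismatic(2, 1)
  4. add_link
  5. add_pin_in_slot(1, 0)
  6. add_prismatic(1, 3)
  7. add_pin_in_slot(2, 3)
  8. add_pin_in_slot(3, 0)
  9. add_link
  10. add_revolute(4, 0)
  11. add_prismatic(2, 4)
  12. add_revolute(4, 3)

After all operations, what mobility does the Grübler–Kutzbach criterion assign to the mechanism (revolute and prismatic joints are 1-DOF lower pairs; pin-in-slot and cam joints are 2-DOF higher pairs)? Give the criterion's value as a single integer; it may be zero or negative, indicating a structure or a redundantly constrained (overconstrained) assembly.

M = -1

ground; <1,0,0>
#1 <2,0,0>
#2 <3,0,0>
P:2↔1 J1 <3,1,0>
#3 <4,1,0>
PS:1↔0 J2 <4,1,1>
P:1↔3 J1 <4,2,1>
PS:2↔3 J2 <4,2,2>
PS:3↔0 J2 <4,2,3>
#4 <5,2,3>
R:4↔0 J1 <5,3,3>
P:2↔4 J1 <5,4,3>
R:4↔3 J1 <5,5,3>
3×4 − 2×5 − 1×3 = -1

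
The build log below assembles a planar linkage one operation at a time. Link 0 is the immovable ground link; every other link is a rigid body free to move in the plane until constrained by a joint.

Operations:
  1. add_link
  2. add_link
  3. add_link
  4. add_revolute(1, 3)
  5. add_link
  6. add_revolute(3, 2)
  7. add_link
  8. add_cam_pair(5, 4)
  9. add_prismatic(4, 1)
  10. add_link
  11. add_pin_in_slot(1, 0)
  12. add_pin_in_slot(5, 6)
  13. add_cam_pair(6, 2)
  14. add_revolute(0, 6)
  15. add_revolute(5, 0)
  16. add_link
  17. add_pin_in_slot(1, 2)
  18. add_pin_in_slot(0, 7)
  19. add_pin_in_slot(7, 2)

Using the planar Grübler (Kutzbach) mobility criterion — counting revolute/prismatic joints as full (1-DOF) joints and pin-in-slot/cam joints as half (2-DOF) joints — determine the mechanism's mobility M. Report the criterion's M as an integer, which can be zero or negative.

ground; <1,0,0>
#1 <2,0,0>
#2 <3,0,0>
#3 <4,0,0>
R:1↔3 J1 <4,1,0>
#4 <5,1,0>
R:3↔2 J1 <5,2,0>
#5 <6,2,0>
C:5↔4 J2 <6,2,1>
P:4↔1 J1 <6,3,1>
#6 <7,3,1>
PS:1↔0 J2 <7,3,2>
PS:5↔6 J2 <7,3,3>
C:6↔2 J2 <7,3,4>
R:0↔6 J1 <7,4,4>
R:5↔0 J1 <7,5,4>
#7 <8,5,4>
PS:1↔2 J2 <8,5,5>
PS:0↔7 J2 <8,5,6>
PS:7↔2 J2 <8,5,7>
3×7 − 2×5 − 1×7 = 4

M = 4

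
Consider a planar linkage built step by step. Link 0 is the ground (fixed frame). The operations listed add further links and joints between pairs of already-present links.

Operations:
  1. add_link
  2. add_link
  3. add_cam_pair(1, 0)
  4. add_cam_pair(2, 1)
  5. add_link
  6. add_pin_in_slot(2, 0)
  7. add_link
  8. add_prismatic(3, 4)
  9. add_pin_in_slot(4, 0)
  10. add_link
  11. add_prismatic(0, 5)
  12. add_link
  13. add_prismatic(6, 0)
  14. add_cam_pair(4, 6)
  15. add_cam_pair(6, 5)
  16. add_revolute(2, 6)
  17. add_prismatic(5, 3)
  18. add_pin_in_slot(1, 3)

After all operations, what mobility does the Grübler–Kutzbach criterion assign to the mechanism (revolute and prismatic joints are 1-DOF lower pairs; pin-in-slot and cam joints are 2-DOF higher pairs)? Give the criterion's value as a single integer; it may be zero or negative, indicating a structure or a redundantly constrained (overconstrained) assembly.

M = 1

link 0 = ground. State L|J1|J2 = 1|0|0
+link1  2|0|0
+link2  3|0|0
C(1,0) f=2→J2  3|0|1
C(2,1) f=2→J2  3|0|2
+link3  4|0|2
PS(2,0) f=2→J2  4|0|3
+link4  5|0|3
P(3,4) f=1→J1  5|1|3
PS(4,0) f=2→J2  5|1|4
+link5  6|1|4
P(0,5) f=1→J1  6|2|4
+link6  7|2|4
P(6,0) f=1→J1  7|3|4
C(4,6) f=2→J2  7|3|5
C(6,5) f=2→J2  7|3|6
R(2,6) f=1→J1  7|4|6
P(5,3) f=1→J1  7|5|6
PS(1,3) f=2→J2  7|5|7
M = 3(7−1)−2·5−7 = 18−10−7 = 1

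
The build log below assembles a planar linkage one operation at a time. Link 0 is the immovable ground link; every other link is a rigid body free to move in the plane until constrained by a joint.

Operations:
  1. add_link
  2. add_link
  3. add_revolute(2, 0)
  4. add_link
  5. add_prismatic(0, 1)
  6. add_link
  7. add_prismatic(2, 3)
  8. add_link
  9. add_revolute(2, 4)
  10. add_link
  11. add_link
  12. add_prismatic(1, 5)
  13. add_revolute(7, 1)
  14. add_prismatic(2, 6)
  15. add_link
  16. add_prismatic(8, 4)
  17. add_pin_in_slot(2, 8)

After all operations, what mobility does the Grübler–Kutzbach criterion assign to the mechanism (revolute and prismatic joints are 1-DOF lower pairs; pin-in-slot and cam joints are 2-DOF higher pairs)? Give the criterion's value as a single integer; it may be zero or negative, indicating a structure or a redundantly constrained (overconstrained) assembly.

M = 7

(L,J1,J2)=(1,0,0); link0 fixed
link1: (2,0,0)
link2: (3,0,0)
R 2-0 [J1]: (3,1,0)
link3: (4,1,0)
P 0-1 [J1]: (4,2,0)
link4: (5,2,0)
P 2-3 [J1]: (5,3,0)
link5: (6,3,0)
R 2-4 [J1]: (6,4,0)
link6: (7,4,0)
link7: (8,4,0)
P 1-5 [J1]: (8,5,0)
R 7-1 [J1]: (8,6,0)
P 2-6 [J1]: (8,7,0)
link8: (9,7,0)
P 8-4 [J1]: (9,8,0)
PS 2-8 [J2]: (9,8,1)
Grübler: 3·8 − 2·8 − 1 = 7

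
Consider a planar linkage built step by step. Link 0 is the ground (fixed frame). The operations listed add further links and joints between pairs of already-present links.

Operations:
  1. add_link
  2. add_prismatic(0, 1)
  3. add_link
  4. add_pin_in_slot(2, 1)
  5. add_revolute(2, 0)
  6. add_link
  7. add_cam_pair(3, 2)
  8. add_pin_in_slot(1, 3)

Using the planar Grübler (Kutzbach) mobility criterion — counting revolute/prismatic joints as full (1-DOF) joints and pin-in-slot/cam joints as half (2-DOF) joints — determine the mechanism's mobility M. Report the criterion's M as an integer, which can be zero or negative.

M = 2

[1;0;0] (link 0 is ground)
L+ [2;0;0]
P(0,1)∈J1 [2;1;0]
L+ [3;1;0]
PS(2,1)∈J2 [3;1;1]
R(2,0)∈J1 [3;2;1]
L+ [4;2;1]
C(3,2)∈J2 [4;2;2]
PS(1,3)∈J2 [4;2;3]
mobility = 9 − 4 − 3 = 2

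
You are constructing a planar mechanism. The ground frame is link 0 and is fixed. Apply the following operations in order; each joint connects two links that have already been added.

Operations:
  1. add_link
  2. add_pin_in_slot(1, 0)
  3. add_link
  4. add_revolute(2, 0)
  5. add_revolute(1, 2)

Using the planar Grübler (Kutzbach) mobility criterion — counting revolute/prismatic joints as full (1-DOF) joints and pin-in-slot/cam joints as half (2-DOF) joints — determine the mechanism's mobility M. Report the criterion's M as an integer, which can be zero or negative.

(L,J1,J2)=(1,0,0); link0 fixed
link1: (2,0,0)
PS 1-0 [J2]: (2,0,1)
link2: (3,0,1)
R 2-0 [J1]: (3,1,1)
R 1-2 [J1]: (3,2,1)
Grübler: 3·2 − 2·2 − 1 = 1

M = 1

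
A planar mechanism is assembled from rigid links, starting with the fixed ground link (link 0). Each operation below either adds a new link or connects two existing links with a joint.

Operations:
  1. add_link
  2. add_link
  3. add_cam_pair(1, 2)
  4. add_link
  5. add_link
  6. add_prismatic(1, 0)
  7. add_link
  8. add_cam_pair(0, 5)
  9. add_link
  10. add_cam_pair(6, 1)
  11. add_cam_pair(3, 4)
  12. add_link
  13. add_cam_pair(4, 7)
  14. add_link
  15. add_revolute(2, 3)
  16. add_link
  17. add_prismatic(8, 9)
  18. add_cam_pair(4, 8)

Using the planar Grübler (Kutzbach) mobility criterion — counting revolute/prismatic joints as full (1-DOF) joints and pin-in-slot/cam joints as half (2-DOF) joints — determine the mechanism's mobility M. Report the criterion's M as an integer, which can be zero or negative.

M = 15

(L,J1,J2)=(1,0,0); link0 fixed
link1: (2,0,0)
link2: (3,0,0)
C 1-2 [J2]: (3,0,1)
link3: (4,0,1)
link4: (5,0,1)
P 1-0 [J1]: (5,1,1)
link5: (6,1,1)
C 0-5 [J2]: (6,1,2)
link6: (7,1,2)
C 6-1 [J2]: (7,1,3)
C 3-4 [J2]: (7,1,4)
link7: (8,1,4)
C 4-7 [J2]: (8,1,5)
link8: (9,1,5)
R 2-3 [J1]: (9,2,5)
link9: (10,2,5)
P 8-9 [J1]: (10,3,5)
C 4-8 [J2]: (10,3,6)
Grübler: 3·9 − 2·3 − 6 = 15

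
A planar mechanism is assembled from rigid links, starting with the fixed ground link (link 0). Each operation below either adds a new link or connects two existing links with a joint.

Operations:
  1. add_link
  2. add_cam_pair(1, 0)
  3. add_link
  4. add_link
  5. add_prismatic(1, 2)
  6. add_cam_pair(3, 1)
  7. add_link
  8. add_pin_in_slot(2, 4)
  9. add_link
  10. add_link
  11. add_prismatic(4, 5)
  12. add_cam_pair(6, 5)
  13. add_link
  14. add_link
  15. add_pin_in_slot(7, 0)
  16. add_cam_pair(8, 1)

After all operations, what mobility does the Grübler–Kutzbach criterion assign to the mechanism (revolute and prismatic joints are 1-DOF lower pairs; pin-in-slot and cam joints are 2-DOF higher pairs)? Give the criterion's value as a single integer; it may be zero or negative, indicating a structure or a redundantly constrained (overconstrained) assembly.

link 0 = ground. State L|J1|J2 = 1|0|0
+link1  2|0|0
C(1,0) f=2→J2  2|0|1
+link2  3|0|1
+link3  4|0|1
P(1,2) f=1→J1  4|1|1
C(3,1) f=2→J2  4|1|2
+link4  5|1|2
PS(2,4) f=2→J2  5|1|3
+link5  6|1|3
+link6  7|1|3
P(4,5) f=1→J1  7|2|3
C(6,5) f=2→J2  7|2|4
+link7  8|2|4
+link8  9|2|4
PS(7,0) f=2→J2  9|2|5
C(8,1) f=2→J2  9|2|6
M = 3(9−1)−2·2−6 = 24−4−6 = 14

M = 14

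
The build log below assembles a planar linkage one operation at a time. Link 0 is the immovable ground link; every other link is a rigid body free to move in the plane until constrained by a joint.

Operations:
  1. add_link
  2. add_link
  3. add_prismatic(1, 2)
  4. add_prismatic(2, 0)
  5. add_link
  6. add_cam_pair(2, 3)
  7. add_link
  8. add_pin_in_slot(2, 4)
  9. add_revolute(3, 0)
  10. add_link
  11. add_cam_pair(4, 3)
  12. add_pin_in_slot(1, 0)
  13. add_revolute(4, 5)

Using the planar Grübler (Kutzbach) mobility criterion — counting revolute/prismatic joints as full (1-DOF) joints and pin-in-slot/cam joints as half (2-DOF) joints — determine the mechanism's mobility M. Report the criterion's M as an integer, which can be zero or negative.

L=1 J1=0 J2=0
add link → L=2 J1=0 J2=0
add link → L=3 J1=0 J2=0
P@1,2 dof=1 J1 → L=3 J1=1 J2=0
P@2,0 dof=1 J1 → L=3 J1=2 J2=0
add link → L=4 J1=2 J2=0
C@2,3 dof=2 J2 → L=4 J1=2 J2=1
add link → L=5 J1=2 J2=1
PS@2,4 dof=2 J2 → L=5 J1=2 J2=2
R@3,0 dof=1 J1 → L=5 J1=3 J2=2
add link → L=6 J1=3 J2=2
C@4,3 dof=2 J2 → L=6 J1=3 J2=3
PS@1,0 dof=2 J2 → L=6 J1=3 J2=4
R@4,5 dof=1 J1 → L=6 J1=4 J2=4
M=3(L−1)−2J1−J2=3·5−2·4−4=3

M = 3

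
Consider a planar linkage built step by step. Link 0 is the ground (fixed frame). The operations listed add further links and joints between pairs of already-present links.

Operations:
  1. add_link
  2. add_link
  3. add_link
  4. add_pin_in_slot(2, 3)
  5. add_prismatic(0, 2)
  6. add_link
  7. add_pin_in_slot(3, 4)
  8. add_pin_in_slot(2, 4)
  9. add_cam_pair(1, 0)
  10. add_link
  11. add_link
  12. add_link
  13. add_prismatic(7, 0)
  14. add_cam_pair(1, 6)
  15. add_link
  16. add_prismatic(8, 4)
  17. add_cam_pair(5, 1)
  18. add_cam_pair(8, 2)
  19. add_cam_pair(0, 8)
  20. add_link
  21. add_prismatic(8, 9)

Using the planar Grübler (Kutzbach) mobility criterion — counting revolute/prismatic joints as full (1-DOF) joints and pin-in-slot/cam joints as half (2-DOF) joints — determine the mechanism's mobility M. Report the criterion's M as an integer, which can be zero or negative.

M = 11

L=1 J1=0 J2=0
add link → L=2 J1=0 J2=0
add link → L=3 J1=0 J2=0
add link → L=4 J1=0 J2=0
PS@2,3 dof=2 J2 → L=4 J1=0 J2=1
P@0,2 dof=1 J1 → L=4 J1=1 J2=1
add link → L=5 J1=1 J2=1
PS@3,4 dof=2 J2 → L=5 J1=1 J2=2
PS@2,4 dof=2 J2 → L=5 J1=1 J2=3
C@1,0 dof=2 J2 → L=5 J1=1 J2=4
add link → L=6 J1=1 J2=4
add link → L=7 J1=1 J2=4
add link → L=8 J1=1 J2=4
P@7,0 dof=1 J1 → L=8 J1=2 J2=4
C@1,6 dof=2 J2 → L=8 J1=2 J2=5
add link → L=9 J1=2 J2=5
P@8,4 dof=1 J1 → L=9 J1=3 J2=5
C@5,1 dof=2 J2 → L=9 J1=3 J2=6
C@8,2 dof=2 J2 → L=9 J1=3 J2=7
C@0,8 dof=2 J2 → L=9 J1=3 J2=8
add link → L=10 J1=3 J2=8
P@8,9 dof=1 J1 → L=10 J1=4 J2=8
M=3(L−1)−2J1−J2=3·9−2·4−8=11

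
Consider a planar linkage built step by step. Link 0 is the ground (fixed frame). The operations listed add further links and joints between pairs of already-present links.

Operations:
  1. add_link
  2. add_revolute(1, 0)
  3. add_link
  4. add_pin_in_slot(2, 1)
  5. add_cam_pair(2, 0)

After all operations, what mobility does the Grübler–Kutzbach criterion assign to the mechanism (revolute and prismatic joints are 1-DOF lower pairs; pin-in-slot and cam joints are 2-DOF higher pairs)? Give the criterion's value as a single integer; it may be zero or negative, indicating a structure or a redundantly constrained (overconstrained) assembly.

(L,J1,J2)=(1,0,0); link0 fixed
link1: (2,0,0)
R 1-0 [J1]: (2,1,0)
link2: (3,1,0)
PS 2-1 [J2]: (3,1,1)
C 2-0 [J2]: (3,1,2)
Grübler: 3·2 − 2·1 − 2 = 2

M = 2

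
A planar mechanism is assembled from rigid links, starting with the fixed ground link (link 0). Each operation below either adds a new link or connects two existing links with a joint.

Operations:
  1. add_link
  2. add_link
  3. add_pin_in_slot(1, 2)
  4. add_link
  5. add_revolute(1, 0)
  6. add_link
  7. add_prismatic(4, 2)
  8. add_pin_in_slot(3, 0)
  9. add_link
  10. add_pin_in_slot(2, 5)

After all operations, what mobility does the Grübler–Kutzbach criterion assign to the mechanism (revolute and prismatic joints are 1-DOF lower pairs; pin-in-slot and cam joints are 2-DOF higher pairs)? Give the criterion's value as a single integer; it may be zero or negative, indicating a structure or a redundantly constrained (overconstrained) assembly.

ground; <1,0,0>
#1 <2,0,0>
#2 <3,0,0>
PS:1↔2 J2 <3,0,1>
#3 <4,0,1>
R:1↔0 J1 <4,1,1>
#4 <5,1,1>
P:4↔2 J1 <5,2,1>
PS:3↔0 J2 <5,2,2>
#5 <6,2,2>
PS:2↔5 J2 <6,2,3>
3×5 − 2×2 − 1×3 = 8

M = 8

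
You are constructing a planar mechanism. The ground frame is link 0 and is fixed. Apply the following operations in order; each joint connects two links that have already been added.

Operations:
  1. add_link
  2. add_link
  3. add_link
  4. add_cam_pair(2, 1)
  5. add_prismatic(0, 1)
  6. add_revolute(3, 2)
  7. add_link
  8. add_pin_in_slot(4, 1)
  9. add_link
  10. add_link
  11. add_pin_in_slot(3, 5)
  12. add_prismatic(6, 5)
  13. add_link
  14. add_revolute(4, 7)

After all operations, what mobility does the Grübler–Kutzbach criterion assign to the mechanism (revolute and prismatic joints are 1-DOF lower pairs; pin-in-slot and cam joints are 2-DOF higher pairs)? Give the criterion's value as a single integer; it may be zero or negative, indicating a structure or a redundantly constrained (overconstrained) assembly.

[1;0;0] (link 0 is ground)
L+ [2;0;0]
L+ [3;0;0]
L+ [4;0;0]
C(2,1)∈J2 [4;0;1]
P(0,1)∈J1 [4;1;1]
R(3,2)∈J1 [4;2;1]
L+ [5;2;1]
PS(4,1)∈J2 [5;2;2]
L+ [6;2;2]
L+ [7;2;2]
PS(3,5)∈J2 [7;2;3]
P(6,5)∈J1 [7;3;3]
L+ [8;3;3]
R(4,7)∈J1 [8;4;3]
mobility = 21 − 8 − 3 = 10

M = 10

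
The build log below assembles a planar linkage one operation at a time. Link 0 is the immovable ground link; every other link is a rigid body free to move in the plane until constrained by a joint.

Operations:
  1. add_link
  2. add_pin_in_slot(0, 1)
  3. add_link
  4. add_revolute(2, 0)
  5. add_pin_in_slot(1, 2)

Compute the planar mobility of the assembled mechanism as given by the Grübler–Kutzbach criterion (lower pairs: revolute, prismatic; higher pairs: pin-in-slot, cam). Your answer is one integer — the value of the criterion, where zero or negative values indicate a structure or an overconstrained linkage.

ground; <1,0,0>
#1 <2,0,0>
PS:0↔1 J2 <2,0,1>
#2 <3,0,1>
R:2↔0 J1 <3,1,1>
PS:1↔2 J2 <3,1,2>
3×2 − 2×1 − 1×2 = 2

M = 2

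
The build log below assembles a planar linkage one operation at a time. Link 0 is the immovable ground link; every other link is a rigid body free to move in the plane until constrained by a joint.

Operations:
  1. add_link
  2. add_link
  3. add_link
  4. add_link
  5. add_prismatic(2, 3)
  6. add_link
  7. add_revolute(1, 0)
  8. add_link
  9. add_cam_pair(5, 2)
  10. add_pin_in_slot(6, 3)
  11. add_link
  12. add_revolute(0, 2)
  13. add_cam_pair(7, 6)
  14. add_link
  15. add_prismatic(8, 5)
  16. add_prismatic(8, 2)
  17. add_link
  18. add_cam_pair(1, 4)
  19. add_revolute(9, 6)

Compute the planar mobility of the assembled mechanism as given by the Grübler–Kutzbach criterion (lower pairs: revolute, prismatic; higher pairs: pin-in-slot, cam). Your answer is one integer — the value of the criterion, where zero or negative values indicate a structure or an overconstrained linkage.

link 0 = ground. State L|J1|J2 = 1|0|0
+link1  2|0|0
+link2  3|0|0
+link3  4|0|0
+link4  5|0|0
P(2,3) f=1→J1  5|1|0
+link5  6|1|0
R(1,0) f=1→J1  6|2|0
+link6  7|2|0
C(5,2) f=2→J2  7|2|1
PS(6,3) f=2→J2  7|2|2
+link7  8|2|2
R(0,2) f=1→J1  8|3|2
C(7,6) f=2→J2  8|3|3
+link8  9|3|3
P(8,5) f=1→J1  9|4|3
P(8,2) f=1→J1  9|5|3
+link9  10|5|3
C(1,4) f=2→J2  10|5|4
R(9,6) f=1→J1  10|6|4
M = 3(10−1)−2·6−4 = 27−12−4 = 11

M = 11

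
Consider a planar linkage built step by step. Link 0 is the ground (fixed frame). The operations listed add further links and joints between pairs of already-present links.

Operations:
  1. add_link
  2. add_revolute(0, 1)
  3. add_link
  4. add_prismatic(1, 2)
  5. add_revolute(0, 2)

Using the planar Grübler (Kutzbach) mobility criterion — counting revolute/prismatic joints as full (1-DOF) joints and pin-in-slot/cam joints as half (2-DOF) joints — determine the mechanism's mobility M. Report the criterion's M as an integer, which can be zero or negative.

M = 0

(L,J1,J2)=(1,0,0); link0 fixed
link1: (2,0,0)
R 0-1 [J1]: (2,1,0)
link2: (3,1,0)
P 1-2 [J1]: (3,2,0)
R 0-2 [J1]: (3,3,0)
Grübler: 3·2 − 2·3 − 0 = 0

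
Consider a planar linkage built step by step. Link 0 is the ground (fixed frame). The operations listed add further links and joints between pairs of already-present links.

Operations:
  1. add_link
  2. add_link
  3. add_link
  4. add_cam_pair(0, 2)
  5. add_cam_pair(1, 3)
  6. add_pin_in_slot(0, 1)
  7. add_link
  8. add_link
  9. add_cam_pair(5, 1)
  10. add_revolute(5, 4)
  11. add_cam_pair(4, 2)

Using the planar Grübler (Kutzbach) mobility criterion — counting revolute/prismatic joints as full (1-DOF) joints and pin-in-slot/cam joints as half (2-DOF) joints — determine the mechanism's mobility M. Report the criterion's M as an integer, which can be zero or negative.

M = 8

(L,J1,J2)=(1,0,0); link0 fixed
link1: (2,0,0)
link2: (3,0,0)
link3: (4,0,0)
C 0-2 [J2]: (4,0,1)
C 1-3 [J2]: (4,0,2)
PS 0-1 [J2]: (4,0,3)
link4: (5,0,3)
link5: (6,0,3)
C 5-1 [J2]: (6,0,4)
R 5-4 [J1]: (6,1,4)
C 4-2 [J2]: (6,1,5)
Grübler: 3·5 − 2·1 − 5 = 8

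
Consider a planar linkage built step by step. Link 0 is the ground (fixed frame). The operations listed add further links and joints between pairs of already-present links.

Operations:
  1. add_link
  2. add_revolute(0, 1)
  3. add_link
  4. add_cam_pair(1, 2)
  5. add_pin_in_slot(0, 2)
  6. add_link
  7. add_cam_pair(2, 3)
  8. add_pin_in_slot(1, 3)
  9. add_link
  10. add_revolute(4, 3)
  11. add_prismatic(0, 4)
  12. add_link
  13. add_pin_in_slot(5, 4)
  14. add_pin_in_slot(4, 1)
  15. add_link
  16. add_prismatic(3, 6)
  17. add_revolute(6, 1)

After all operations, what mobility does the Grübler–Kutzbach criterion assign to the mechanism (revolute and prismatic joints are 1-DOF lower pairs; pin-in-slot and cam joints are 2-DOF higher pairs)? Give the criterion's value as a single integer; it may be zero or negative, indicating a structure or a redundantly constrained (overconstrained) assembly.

link 0 = ground. State L|J1|J2 = 1|0|0
+link1  2|0|0
R(0,1) f=1→J1  2|1|0
+link2  3|1|0
C(1,2) f=2→J2  3|1|1
PS(0,2) f=2→J2  3|1|2
+link3  4|1|2
C(2,3) f=2→J2  4|1|3
PS(1,3) f=2→J2  4|1|4
+link4  5|1|4
R(4,3) f=1→J1  5|2|4
P(0,4) f=1→J1  5|3|4
+link5  6|3|4
PS(5,4) f=2→J2  6|3|5
PS(4,1) f=2→J2  6|3|6
+link6  7|3|6
P(3,6) f=1→J1  7|4|6
R(6,1) f=1→J1  7|5|6
M = 3(7−1)−2·5−6 = 18−10−6 = 2

M = 2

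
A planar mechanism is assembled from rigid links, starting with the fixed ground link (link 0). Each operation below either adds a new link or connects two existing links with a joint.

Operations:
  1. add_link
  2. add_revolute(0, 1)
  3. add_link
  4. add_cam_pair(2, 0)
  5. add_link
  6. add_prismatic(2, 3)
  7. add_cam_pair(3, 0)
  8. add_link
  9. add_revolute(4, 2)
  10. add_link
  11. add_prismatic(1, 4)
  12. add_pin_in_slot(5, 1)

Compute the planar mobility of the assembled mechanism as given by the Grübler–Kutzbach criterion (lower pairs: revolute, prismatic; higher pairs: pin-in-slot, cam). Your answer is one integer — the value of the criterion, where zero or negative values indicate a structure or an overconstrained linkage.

M = 4

link 0 = ground. State L|J1|J2 = 1|0|0
+link1  2|0|0
R(0,1) f=1→J1  2|1|0
+link2  3|1|0
C(2,0) f=2→J2  3|1|1
+link3  4|1|1
P(2,3) f=1→J1  4|2|1
C(3,0) f=2→J2  4|2|2
+link4  5|2|2
R(4,2) f=1→J1  5|3|2
+link5  6|3|2
P(1,4) f=1→J1  6|4|2
PS(5,1) f=2→J2  6|4|3
M = 3(6−1)−2·4−3 = 15−8−3 = 4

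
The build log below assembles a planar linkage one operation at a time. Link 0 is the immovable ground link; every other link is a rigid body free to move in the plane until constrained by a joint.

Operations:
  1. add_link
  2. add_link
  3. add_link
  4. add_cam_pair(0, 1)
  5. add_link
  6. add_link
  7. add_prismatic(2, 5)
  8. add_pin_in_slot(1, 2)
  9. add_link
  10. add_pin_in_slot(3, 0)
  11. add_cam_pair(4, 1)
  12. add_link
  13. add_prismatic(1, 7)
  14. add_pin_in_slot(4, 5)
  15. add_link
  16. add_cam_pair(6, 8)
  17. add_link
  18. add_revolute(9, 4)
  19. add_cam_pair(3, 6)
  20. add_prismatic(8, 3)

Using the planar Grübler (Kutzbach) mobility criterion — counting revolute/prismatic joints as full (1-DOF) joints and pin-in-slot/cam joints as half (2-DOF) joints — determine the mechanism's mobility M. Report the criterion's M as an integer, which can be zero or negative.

M = 12

ground; <1,0,0>
#1 <2,0,0>
#2 <3,0,0>
#3 <4,0,0>
C:0↔1 J2 <4,0,1>
#4 <5,0,1>
#5 <6,0,1>
P:2↔5 J1 <6,1,1>
PS:1↔2 J2 <6,1,2>
#6 <7,1,2>
PS:3↔0 J2 <7,1,3>
C:4↔1 J2 <7,1,4>
#7 <8,1,4>
P:1↔7 J1 <8,2,4>
PS:4↔5 J2 <8,2,5>
#8 <9,2,5>
C:6↔8 J2 <9,2,6>
#9 <10,2,6>
R:9↔4 J1 <10,3,6>
C:3↔6 J2 <10,3,7>
P:8↔3 J1 <10,4,7>
3×9 − 2×4 − 1×7 = 12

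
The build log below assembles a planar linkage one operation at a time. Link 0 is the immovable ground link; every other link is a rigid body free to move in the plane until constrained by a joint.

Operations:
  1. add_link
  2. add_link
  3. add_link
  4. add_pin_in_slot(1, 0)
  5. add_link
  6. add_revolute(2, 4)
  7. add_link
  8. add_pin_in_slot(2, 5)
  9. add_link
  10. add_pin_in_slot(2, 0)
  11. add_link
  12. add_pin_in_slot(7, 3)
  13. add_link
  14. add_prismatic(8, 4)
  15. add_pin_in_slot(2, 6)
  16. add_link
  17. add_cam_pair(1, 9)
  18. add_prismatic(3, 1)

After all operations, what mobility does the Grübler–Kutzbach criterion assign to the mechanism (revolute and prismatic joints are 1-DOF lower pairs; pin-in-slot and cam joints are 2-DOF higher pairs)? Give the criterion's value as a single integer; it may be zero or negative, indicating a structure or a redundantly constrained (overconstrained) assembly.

M = 15

(L,J1,J2)=(1,0,0); link0 fixed
link1: (2,0,0)
link2: (3,0,0)
link3: (4,0,0)
PS 1-0 [J2]: (4,0,1)
link4: (5,0,1)
R 2-4 [J1]: (5,1,1)
link5: (6,1,1)
PS 2-5 [J2]: (6,1,2)
link6: (7,1,2)
PS 2-0 [J2]: (7,1,3)
link7: (8,1,3)
PS 7-3 [J2]: (8,1,4)
link8: (9,1,4)
P 8-4 [J1]: (9,2,4)
PS 2-6 [J2]: (9,2,5)
link9: (10,2,5)
C 1-9 [J2]: (10,2,6)
P 3-1 [J1]: (10,3,6)
Grübler: 3·9 − 2·3 − 6 = 15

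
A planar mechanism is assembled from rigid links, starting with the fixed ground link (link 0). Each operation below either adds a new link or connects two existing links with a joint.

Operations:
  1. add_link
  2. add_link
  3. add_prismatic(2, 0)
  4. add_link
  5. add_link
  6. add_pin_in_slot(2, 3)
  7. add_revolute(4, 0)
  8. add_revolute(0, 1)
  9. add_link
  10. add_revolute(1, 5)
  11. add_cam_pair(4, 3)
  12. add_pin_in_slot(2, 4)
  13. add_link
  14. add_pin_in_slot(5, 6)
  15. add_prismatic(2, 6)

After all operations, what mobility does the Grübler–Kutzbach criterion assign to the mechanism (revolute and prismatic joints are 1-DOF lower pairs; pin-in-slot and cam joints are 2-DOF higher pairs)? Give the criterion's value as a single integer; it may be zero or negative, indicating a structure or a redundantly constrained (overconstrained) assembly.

M = 4

[1;0;0] (link 0 is ground)
L+ [2;0;0]
L+ [3;0;0]
P(2,0)∈J1 [3;1;0]
L+ [4;1;0]
L+ [5;1;0]
PS(2,3)∈J2 [5;1;1]
R(4,0)∈J1 [5;2;1]
R(0,1)∈J1 [5;3;1]
L+ [6;3;1]
R(1,5)∈J1 [6;4;1]
C(4,3)∈J2 [6;4;2]
PS(2,4)∈J2 [6;4;3]
L+ [7;4;3]
PS(5,6)∈J2 [7;4;4]
P(2,6)∈J1 [7;5;4]
mobility = 18 − 10 − 4 = 4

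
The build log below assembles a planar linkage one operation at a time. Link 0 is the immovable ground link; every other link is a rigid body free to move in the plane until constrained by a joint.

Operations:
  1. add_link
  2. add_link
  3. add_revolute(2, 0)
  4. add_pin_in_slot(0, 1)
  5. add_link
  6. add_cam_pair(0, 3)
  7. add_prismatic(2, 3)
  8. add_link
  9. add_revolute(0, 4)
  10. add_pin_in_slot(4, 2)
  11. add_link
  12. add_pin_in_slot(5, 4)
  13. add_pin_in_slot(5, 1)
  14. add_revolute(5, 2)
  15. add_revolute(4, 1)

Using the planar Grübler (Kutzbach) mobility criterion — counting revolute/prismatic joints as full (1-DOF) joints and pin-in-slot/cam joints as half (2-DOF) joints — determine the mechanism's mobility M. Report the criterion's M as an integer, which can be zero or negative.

M = 0

(L,J1,J2)=(1,0,0); link0 fixed
link1: (2,0,0)
link2: (3,0,0)
R 2-0 [J1]: (3,1,0)
PS 0-1 [J2]: (3,1,1)
link3: (4,1,1)
C 0-3 [J2]: (4,1,2)
P 2-3 [J1]: (4,2,2)
link4: (5,2,2)
R 0-4 [J1]: (5,3,2)
PS 4-2 [J2]: (5,3,3)
link5: (6,3,3)
PS 5-4 [J2]: (6,3,4)
PS 5-1 [J2]: (6,3,5)
R 5-2 [J1]: (6,4,5)
R 4-1 [J1]: (6,5,5)
Grübler: 3·5 − 2·5 − 5 = 0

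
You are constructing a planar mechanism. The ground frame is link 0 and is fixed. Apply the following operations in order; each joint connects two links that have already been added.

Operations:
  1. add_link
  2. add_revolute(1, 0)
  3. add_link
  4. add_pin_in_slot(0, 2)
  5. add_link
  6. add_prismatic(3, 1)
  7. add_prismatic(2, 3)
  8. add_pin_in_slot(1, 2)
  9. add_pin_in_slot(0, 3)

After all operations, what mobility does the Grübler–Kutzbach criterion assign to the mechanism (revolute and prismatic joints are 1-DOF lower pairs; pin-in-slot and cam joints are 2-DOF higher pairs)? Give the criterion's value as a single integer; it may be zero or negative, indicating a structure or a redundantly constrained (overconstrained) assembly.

M = 0

link 0 = ground. State L|J1|J2 = 1|0|0
+link1  2|0|0
R(1,0) f=1→J1  2|1|0
+link2  3|1|0
PS(0,2) f=2→J2  3|1|1
+link3  4|1|1
P(3,1) f=1→J1  4|2|1
P(2,3) f=1→J1  4|3|1
PS(1,2) f=2→J2  4|3|2
PS(0,3) f=2→J2  4|3|3
M = 3(4−1)−2·3−3 = 9−6−3 = 0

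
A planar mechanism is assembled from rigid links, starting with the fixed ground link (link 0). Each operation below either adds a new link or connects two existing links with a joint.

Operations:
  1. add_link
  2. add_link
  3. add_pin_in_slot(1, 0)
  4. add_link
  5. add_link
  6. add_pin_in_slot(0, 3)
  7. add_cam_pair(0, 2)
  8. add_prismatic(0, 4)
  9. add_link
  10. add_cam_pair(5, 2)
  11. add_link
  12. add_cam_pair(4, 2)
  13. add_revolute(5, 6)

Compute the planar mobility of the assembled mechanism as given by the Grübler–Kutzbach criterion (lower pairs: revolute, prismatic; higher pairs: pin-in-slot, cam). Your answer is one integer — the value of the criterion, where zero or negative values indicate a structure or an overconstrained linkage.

link 0 = ground. State L|J1|J2 = 1|0|0
+link1  2|0|0
+link2  3|0|0
PS(1,0) f=2→J2  3|0|1
+link3  4|0|1
+link4  5|0|1
PS(0,3) f=2→J2  5|0|2
C(0,2) f=2→J2  5|0|3
P(0,4) f=1→J1  5|1|3
+link5  6|1|3
C(5,2) f=2→J2  6|1|4
+link6  7|1|4
C(4,2) f=2→J2  7|1|5
R(5,6) f=1→J1  7|2|5
M = 3(7−1)−2·2−5 = 18−4−5 = 9

M = 9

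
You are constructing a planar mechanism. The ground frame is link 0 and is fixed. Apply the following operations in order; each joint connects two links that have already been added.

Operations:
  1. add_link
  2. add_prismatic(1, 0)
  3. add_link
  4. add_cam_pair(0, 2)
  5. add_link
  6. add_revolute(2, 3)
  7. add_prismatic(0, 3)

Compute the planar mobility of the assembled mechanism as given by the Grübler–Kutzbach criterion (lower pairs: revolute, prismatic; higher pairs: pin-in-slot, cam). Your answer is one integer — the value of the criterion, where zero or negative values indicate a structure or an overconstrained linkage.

M = 2

L=1 J1=0 J2=0
add link → L=2 J1=0 J2=0
P@1,0 dof=1 J1 → L=2 J1=1 J2=0
add link → L=3 J1=1 J2=0
C@0,2 dof=2 J2 → L=3 J1=1 J2=1
add link → L=4 J1=1 J2=1
R@2,3 dof=1 J1 → L=4 J1=2 J2=1
P@0,3 dof=1 J1 → L=4 J1=3 J2=1
M=3(L−1)−2J1−J2=3·3−2·3−1=2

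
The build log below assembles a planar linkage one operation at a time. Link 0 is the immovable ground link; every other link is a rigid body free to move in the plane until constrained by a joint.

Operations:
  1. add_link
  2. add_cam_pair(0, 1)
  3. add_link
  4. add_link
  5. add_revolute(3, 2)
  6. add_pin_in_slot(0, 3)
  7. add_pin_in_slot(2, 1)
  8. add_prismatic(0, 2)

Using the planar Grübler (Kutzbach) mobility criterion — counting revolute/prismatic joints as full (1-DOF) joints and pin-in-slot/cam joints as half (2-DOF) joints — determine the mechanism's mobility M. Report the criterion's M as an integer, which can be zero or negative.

L=1 J1=0 J2=0
add link → L=2 J1=0 J2=0
C@0,1 dof=2 J2 → L=2 J1=0 J2=1
add link → L=3 J1=0 J2=1
add link → L=4 J1=0 J2=1
R@3,2 dof=1 J1 → L=4 J1=1 J2=1
PS@0,3 dof=2 J2 → L=4 J1=1 J2=2
PS@2,1 dof=2 J2 → L=4 J1=1 J2=3
P@0,2 dof=1 J1 → L=4 J1=2 J2=3
M=3(L−1)−2J1−J2=3·3−2·2−3=2

M = 2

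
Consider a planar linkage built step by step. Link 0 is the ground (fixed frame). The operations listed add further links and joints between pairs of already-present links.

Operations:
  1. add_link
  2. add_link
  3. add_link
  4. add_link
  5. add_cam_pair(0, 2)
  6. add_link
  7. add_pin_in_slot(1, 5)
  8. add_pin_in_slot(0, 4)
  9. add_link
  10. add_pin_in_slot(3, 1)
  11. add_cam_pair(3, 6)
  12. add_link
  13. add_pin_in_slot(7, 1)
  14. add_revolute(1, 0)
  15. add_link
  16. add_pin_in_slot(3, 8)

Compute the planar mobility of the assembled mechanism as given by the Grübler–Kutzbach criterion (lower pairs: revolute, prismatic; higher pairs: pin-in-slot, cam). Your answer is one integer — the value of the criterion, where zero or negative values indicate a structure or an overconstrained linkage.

[1;0;0] (link 0 is ground)
L+ [2;0;0]
L+ [3;0;0]
L+ [4;0;0]
L+ [5;0;0]
C(0,2)∈J2 [5;0;1]
L+ [6;0;1]
PS(1,5)∈J2 [6;0;2]
PS(0,4)∈J2 [6;0;3]
L+ [7;0;3]
PS(3,1)∈J2 [7;0;4]
C(3,6)∈J2 [7;0;5]
L+ [8;0;5]
PS(7,1)∈J2 [8;0;6]
R(1,0)∈J1 [8;1;6]
L+ [9;1;6]
PS(3,8)∈J2 [9;1;7]
mobility = 24 − 2 − 7 = 15

M = 15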